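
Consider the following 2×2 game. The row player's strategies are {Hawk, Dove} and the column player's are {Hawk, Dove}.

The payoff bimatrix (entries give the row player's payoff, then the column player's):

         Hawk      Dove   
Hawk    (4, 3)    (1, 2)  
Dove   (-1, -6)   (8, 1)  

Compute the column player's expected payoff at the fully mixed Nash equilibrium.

15/8

First find p, the probability the row player plays Hawk, from the column player's indifference between Hawk and Dove: 3p − 6(1−p) = 2p + (1−p), giving p = 7/8.
Since the column player is indifferent in equilibrium, the column player's expected payoff equals the payoff from either column against (7/8, 1/8). Using Hawk: 3(7/8) − 6(1/8) = 15/8.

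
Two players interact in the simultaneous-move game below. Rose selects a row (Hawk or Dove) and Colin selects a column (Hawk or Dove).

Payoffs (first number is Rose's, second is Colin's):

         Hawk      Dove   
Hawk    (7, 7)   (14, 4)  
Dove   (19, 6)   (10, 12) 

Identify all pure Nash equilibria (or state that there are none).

(Hawk, Hawk): Rose prefers Dove (19 > 7) — not an equilibrium.
(Hawk, Dove): Colin prefers Hawk (7 > 4) — not an equilibrium.
(Dove, Hawk): Colin prefers Dove (12 > 6) — not an equilibrium.
(Dove, Dove): Rose prefers Hawk (14 > 10) — not an equilibrium.

none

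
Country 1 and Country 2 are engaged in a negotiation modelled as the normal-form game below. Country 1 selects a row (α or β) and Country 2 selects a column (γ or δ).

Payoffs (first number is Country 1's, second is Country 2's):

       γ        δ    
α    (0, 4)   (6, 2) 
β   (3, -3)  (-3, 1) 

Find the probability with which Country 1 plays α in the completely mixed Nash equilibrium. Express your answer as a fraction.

Let p be the probability that Country 1 plays α. In a completely mixed equilibrium, Country 2 must be indifferent between γ and δ.
Country 2's expected payoff from γ is 4p − 3(1−p); from δ it is 2p + (1−p).
Setting these equal: 7p − 3 = p + 1, so p = 2/3.

2/3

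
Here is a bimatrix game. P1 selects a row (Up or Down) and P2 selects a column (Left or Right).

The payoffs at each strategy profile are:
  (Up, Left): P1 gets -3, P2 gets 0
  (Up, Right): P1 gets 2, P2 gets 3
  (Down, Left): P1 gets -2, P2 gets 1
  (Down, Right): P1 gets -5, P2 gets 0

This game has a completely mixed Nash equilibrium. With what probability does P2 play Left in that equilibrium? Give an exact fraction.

Let y be the probability that P2 plays Left. In a completely mixed equilibrium, P1 must be indifferent between Up and Down.
P1's expected payoff from Up is −3y + 2(1−y); from Down it is −2y − 5(1−y).
Setting these equal: −5y + 2 = 3y − 5, so y = 7/8.

7/8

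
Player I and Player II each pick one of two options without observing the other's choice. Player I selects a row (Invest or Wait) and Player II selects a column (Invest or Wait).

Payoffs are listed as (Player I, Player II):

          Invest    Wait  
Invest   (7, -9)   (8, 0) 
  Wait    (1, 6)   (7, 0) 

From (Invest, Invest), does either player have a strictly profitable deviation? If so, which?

Player II

Player I at (Invest, Invest) earns 7; deviating to Wait yields 1 — not better.
Player II earns -9; deviating to Wait yields 0 — a strict improvement.
Only Player II has a strictly profitable deviation.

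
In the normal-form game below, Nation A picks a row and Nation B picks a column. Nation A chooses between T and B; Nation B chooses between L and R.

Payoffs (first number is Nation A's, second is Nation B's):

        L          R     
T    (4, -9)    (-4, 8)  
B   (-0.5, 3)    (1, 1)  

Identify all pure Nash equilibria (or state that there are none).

none

(T, L): Nation B prefers R (8 > -9) — not an equilibrium.
(T, R): Nation A prefers B (1 > -4) — not an equilibrium.
(B, L): Nation A prefers T (4 > -0.5) — not an equilibrium.
(B, R): Nation B prefers L (3 > 1) — not an equilibrium.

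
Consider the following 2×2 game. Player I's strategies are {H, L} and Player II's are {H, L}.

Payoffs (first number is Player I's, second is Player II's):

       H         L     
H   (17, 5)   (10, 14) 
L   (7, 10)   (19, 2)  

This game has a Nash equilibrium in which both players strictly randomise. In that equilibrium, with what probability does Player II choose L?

10/19

Let q be the probability that Player II plays H. In a completely mixed equilibrium, Player I must be indifferent between H and L.
Player I's expected payoff from H is 17q + 10(1−q); from L it is 7q + 19(1−q).
Setting these equal: 7q + 10 = −12q + 19, so q = 9/19.
Therefore Player II plays L with probability 1 − 9/19 = 10/19.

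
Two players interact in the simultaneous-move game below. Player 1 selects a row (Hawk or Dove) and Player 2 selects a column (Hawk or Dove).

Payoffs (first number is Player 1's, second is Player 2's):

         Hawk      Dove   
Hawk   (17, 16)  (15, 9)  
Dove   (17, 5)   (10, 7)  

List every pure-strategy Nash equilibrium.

(Hawk, Hawk): Player 1 gets 17 ≥ 17 from Dove, and Player 2 gets 16 ≥ 9 from Dove — Nash equilibrium.
(Hawk, Dove): Player 2 prefers Hawk (16 > 9) — not an equilibrium.
(Dove, Hawk): Player 2 prefers Dove (7 > 5) — not an equilibrium.
(Dove, Dove): Player 1 prefers Hawk (15 > 10) — not an equilibrium.

(Hawk, Hawk)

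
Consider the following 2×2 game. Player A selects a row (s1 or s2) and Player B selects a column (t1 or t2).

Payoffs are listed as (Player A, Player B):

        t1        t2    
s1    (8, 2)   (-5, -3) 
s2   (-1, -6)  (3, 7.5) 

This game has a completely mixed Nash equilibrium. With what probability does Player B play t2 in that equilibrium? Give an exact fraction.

Let y be the probability that Player B plays t1. In a completely mixed equilibrium, Player A must be indifferent between s1 and s2.
Player A's expected payoff from s1 is 8y − 5(1−y); from s2 it is −y + 3(1−y).
Setting these equal: 13y − 5 = −4y + 3, so y = 8/17.
Therefore Player B plays t2 with probability 1 − 8/17 = 9/17.

9/17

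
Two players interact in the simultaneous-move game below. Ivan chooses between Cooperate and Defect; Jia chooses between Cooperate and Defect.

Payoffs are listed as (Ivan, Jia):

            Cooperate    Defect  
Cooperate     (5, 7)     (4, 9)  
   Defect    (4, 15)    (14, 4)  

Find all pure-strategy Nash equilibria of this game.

(Cooperate, Cooperate): Jia prefers Defect (9 > 7) — not an equilibrium.
(Cooperate, Defect): Ivan prefers Defect (14 > 4) — not an equilibrium.
(Defect, Cooperate): Ivan prefers Cooperate (5 > 4) — not an equilibrium.
(Defect, Defect): Jia prefers Cooperate (15 > 4) — not an equilibrium.

none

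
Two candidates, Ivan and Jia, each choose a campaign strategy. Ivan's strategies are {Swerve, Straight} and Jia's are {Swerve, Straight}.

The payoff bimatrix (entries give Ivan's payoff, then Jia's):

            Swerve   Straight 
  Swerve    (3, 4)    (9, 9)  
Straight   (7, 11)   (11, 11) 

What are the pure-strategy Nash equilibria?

(Swerve, Swerve): Ivan prefers Straight (7 > 3); Jia prefers Straight (9 > 4) — not an equilibrium.
(Swerve, Straight): Ivan prefers Straight (11 > 9) — not an equilibrium.
(Straight, Swerve): Ivan gets 7 ≥ 3 from Swerve, and Jia gets 11 ≥ 11 from Straight — Nash equilibrium.
(Straight, Straight): Ivan gets 11 ≥ 9 from Swerve, and Jia gets 11 ≥ 11 from Swerve — Nash equilibrium.

(Straight, Swerve) and (Straight, Straight)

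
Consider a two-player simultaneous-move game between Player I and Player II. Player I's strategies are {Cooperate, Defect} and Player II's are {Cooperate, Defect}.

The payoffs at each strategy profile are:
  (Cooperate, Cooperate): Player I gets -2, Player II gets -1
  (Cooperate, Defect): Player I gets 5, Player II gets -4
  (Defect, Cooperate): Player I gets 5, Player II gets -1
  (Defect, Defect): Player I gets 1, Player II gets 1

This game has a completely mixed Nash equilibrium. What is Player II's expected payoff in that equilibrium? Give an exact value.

First find x, the probability Player I plays Cooperate, from Player II's indifference between Cooperate and Defect: −x − (1−x) = −4x + (1−x), giving x = 2/5.
Since Player II is indifferent in equilibrium, Player II's expected payoff equals the payoff from either column against (2/5, 3/5). Using Cooperate: −(2/5) − (3/5) = -1.

-1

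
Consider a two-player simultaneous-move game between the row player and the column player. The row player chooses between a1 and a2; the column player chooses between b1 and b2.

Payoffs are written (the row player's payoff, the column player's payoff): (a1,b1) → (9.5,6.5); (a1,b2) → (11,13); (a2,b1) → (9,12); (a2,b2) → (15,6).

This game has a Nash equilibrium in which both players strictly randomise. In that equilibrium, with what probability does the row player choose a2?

13/25

Let x be the probability that the row player plays a1. In a completely mixed equilibrium, the column player must be indifferent between b1 and b2.
The column player's expected payoff from b1 is 6.5x + 12(1−x); from b2 it is 13x + 6(1−x).
Setting these equal: −5.5x + 12 = 7x + 6, so x = 12/25.
Therefore the row player plays a2 with probability 1 − 12/25 = 13/25.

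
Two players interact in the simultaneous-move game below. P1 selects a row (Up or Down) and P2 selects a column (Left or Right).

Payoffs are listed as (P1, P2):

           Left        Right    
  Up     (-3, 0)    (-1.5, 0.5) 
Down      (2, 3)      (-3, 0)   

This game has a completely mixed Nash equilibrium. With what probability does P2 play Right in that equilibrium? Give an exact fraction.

Let y be the probability that P2 plays Left. In a completely mixed equilibrium, P1 must be indifferent between Up and Down.
P1's expected payoff from Up is −3y − 1.5(1−y); from Down it is 2y − 3(1−y).
Setting these equal: −1.5y − 1.5 = 5y − 3, so y = 3/13.
Therefore P2 plays Right with probability 1 − 3/13 = 10/13.

10/13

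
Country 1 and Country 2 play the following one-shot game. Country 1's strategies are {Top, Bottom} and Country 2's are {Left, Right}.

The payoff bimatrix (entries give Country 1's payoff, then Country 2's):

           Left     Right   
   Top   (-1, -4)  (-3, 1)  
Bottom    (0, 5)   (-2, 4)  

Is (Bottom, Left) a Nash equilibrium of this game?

Yes

At (Bottom, Left), Country 1 earns 0; switching to Top would give -1, so Country 1 has no profitable deviation.
Country 2 earns 5; switching to Right would give 4, so Country 2 has no profitable deviation.
Neither player can gain by a unilateral deviation, so this profile is a Nash equilibrium.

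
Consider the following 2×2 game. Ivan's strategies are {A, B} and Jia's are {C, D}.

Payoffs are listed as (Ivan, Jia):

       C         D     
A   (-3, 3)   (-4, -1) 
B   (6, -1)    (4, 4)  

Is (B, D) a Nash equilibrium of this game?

At (B, D), Ivan earns 4; switching to A would give -4, so Ivan has no profitable deviation.
Jia earns 4; switching to C would give -1, so Jia has no profitable deviation.
Neither player can gain by a unilateral deviation, so this profile is a Nash equilibrium.

Yes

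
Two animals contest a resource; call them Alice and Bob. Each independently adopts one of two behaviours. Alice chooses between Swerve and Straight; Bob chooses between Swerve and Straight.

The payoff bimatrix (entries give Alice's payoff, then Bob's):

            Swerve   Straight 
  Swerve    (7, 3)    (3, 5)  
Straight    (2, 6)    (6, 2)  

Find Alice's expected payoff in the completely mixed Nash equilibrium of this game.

First find q, the probability Bob plays Swerve, from Alice's indifference between Swerve and Straight: 7q + 3(1−q) = 2q + 6(1−q), giving q = 3/8.
Since Alice is indifferent in equilibrium, Alice's expected payoff equals the payoff from either row against (3/8, 5/8). Using Swerve: 7(3/8) + 3(5/8) = 9/2.

9/2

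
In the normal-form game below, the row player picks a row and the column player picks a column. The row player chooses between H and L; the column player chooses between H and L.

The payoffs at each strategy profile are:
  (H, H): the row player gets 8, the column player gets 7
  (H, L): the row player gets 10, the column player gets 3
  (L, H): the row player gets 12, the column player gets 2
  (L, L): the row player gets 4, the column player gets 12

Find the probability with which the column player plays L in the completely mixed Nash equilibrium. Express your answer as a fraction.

2/5

Let y be the probability that the column player plays H. In a completely mixed equilibrium, the row player must be indifferent between H and L.
The row player's expected payoff from H is 8y + 10(1−y); from L it is 12y + 4(1−y).
Setting these equal: −2y + 10 = 8y + 4, so y = 3/5.
Therefore the column player plays L with probability 1 − 3/5 = 2/5.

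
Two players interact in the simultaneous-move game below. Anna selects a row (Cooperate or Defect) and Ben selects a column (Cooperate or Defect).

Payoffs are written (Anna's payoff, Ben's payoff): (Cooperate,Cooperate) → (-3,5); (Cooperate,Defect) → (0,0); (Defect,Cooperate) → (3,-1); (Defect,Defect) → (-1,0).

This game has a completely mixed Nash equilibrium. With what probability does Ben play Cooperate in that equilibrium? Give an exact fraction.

1/7

Let q be the probability that Ben plays Cooperate. In a completely mixed equilibrium, Anna must be indifferent between Cooperate and Defect.
Anna's expected payoff from Cooperate is −3q; from Defect it is 3q − (1−q).
Setting these equal: −3q = 4q − 1, so q = 1/7.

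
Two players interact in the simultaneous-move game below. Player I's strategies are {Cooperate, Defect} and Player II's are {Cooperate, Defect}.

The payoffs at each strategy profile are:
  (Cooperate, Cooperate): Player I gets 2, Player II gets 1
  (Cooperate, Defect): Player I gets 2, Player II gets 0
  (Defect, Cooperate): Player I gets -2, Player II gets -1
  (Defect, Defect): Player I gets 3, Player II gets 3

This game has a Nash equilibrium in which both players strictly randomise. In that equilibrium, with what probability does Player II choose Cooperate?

Let q be the probability that Player II plays Cooperate. In a completely mixed equilibrium, Player I must be indifferent between Cooperate and Defect.
Player I's expected payoff from Cooperate is 2q + 2(1−q); from Defect it is −2q + 3(1−q).
Setting these equal: 2 = −5q + 3, so q = 1/5.

1/5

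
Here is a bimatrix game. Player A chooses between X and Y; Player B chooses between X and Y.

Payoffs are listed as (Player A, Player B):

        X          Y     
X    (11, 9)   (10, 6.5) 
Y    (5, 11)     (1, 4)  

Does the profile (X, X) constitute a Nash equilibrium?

At (X, X), Player A earns 11; switching to Y would give 5, so Player A has no profitable deviation.
Player B earns 9; switching to Y would give 6.5, so Player B has no profitable deviation.
Neither player can gain by a unilateral deviation, so this profile is a Nash equilibrium.

Yes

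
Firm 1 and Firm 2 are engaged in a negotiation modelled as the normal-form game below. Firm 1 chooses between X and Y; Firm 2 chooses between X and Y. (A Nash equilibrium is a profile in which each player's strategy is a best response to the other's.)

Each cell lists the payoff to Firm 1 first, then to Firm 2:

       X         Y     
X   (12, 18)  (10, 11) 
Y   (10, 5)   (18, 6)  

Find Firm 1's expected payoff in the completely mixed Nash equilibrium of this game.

First find q, the probability Firm 2 plays X, from Firm 1's indifference between X and Y: 12q + 10(1−q) = 10q + 18(1−q), giving q = 4/5.
Since Firm 1 is indifferent in equilibrium, Firm 1's expected payoff equals the payoff from either row against (4/5, 1/5). Using X: 12(4/5) + 10(1/5) = 58/5.

58/5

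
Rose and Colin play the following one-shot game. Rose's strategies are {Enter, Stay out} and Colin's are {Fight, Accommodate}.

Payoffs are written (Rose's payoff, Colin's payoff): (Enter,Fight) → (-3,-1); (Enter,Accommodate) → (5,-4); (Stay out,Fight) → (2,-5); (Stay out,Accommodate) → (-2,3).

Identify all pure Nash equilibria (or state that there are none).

none

(Enter, Fight): Rose prefers Stay out (2 > -3) — not an equilibrium.
(Enter, Accommodate): Colin prefers Fight (-1 > -4) — not an equilibrium.
(Stay out, Fight): Colin prefers Accommodate (3 > -5) — not an equilibrium.
(Stay out, Accommodate): Rose prefers Enter (5 > -2) — not an equilibrium.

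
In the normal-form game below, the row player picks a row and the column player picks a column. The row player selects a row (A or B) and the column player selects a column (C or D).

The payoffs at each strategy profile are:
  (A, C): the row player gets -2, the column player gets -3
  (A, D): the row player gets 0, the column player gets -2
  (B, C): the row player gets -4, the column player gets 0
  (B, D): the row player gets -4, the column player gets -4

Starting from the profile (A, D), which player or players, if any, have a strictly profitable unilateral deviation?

The row player at (A, D) earns 0; deviating to B yields -4 — not better.
The column player earns -2; deviating to C yields -3 — not better.
Neither player can strictly improve; the profile is a Nash equilibrium.

Neither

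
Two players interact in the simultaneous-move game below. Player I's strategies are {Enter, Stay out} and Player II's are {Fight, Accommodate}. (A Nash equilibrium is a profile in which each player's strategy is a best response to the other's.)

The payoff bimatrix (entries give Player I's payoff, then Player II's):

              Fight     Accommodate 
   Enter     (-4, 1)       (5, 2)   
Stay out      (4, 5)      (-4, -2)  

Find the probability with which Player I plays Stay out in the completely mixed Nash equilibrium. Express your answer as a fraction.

Let x be the probability that Player I plays Enter. In a completely mixed equilibrium, Player II must be indifferent between Fight and Accommodate.
Player II's expected payoff from Fight is x + 5(1−x); from Accommodate it is 2x − 2(1−x).
Setting these equal: −4x + 5 = 4x − 2, so x = 7/8.
Therefore Player I plays Stay out with probability 1 − 7/8 = 1/8.

1/8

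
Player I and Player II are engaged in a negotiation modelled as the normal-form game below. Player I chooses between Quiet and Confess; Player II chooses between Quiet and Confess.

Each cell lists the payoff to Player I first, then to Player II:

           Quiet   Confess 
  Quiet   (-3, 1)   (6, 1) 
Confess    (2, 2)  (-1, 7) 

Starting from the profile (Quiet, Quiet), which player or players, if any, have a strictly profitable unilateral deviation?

Player I

Player I at (Quiet, Quiet) earns -3; deviating to Confess yields 2 — a strict improvement.
Player II earns 1; deviating to Confess yields 1 — not better.
Only Player I has a strictly profitable deviation.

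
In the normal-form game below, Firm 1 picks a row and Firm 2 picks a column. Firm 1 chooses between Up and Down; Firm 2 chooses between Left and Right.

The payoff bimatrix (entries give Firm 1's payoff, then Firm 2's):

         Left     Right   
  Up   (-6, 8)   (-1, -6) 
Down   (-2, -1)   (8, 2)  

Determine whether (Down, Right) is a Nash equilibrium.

At (Down, Right), Firm 1 earns 8; switching to Up would give -1, so Firm 1 has no profitable deviation.
Firm 2 earns 2; switching to Left would give -1, so Firm 2 has no profitable deviation.
Neither player can gain by a unilateral deviation, so this profile is a Nash equilibrium.

Yes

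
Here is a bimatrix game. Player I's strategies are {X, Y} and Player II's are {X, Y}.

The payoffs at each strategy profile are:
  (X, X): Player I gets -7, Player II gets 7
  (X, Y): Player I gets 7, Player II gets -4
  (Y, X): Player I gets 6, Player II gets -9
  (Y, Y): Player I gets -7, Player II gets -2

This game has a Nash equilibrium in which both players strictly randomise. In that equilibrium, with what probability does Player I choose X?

7/18

Let r be the probability that Player I plays X. In a completely mixed equilibrium, Player II must be indifferent between X and Y.
Player II's expected payoff from X is 7r − 9(1−r); from Y it is −4r − 2(1−r).
Setting these equal: 16r − 9 = −2r − 2, so r = 7/18.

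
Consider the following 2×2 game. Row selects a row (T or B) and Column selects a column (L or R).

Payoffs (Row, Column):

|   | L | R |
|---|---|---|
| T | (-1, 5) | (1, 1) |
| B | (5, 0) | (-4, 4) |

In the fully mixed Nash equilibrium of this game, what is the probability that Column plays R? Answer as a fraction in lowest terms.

Let y be the probability that Column plays L. In a completely mixed equilibrium, Row must be indifferent between T and B.
Row's expected payoff from T is −y + (1−y); from B it is 5y − 4(1−y).
Setting these equal: −2y + 1 = 9y − 4, so y = 5/11.
Therefore Column plays R with probability 1 − 5/11 = 6/11.

6/11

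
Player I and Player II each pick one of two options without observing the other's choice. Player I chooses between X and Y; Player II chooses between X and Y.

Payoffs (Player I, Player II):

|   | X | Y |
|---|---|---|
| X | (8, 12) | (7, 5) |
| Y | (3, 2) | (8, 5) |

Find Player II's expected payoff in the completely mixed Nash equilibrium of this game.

5

First find p, the probability Player I plays X, from Player II's indifference between X and Y: 12p + 2(1−p) = 5p + 5(1−p), giving p = 3/10.
Since Player II is indifferent in equilibrium, Player II's expected payoff equals the payoff from either column against (3/10, 7/10). Using X: 12(3/10) + 2(7/10) = 5.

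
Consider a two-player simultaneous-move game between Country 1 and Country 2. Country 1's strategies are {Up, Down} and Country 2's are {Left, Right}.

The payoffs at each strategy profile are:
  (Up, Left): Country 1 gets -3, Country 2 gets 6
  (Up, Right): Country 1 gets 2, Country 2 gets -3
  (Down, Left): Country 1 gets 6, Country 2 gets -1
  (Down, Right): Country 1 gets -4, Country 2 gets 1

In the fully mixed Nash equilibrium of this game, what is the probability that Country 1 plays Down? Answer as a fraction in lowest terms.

9/11

Let r be the probability that Country 1 plays Up. In a completely mixed equilibrium, Country 2 must be indifferent between Left and Right.
Country 2's expected payoff from Left is 6r − (1−r); from Right it is −3r + (1−r).
Setting these equal: 7r − 1 = −4r + 1, so r = 2/11.
Therefore Country 1 plays Down with probability 1 − 2/11 = 9/11.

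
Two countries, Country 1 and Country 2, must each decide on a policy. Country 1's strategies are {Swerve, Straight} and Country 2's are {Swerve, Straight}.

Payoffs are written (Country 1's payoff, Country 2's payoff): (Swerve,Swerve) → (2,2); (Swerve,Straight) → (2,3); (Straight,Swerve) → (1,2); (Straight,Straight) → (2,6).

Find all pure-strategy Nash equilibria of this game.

(Swerve, Swerve): Country 2 prefers Straight (3 > 2) — not an equilibrium.
(Swerve, Straight): Country 1 gets 2 ≥ 2 from Straight, and Country 2 gets 3 ≥ 2 from Swerve — Nash equilibrium.
(Straight, Swerve): Country 1 prefers Swerve (2 > 1); Country 2 prefers Straight (6 > 2) — not an equilibrium.
(Straight, Straight): Country 1 gets 2 ≥ 2 from Swerve, and Country 2 gets 6 ≥ 2 from Swerve — Nash equilibrium.

(Swerve, Straight) and (Straight, Straight)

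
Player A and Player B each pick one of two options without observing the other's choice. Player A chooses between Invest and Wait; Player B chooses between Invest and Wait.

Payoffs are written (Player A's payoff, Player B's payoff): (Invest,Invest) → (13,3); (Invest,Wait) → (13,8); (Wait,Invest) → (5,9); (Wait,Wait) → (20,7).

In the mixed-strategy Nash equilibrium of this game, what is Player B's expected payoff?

First find p, the probability Player A plays Invest, from Player B's indifference between Invest and Wait: 3p + 9(1−p) = 8p + 7(1−p), giving p = 2/7.
Since Player B is indifferent in equilibrium, Player B's expected payoff equals the payoff from either column against (2/7, 5/7). Using Invest: 3(2/7) + 9(5/7) = 51/7.

51/7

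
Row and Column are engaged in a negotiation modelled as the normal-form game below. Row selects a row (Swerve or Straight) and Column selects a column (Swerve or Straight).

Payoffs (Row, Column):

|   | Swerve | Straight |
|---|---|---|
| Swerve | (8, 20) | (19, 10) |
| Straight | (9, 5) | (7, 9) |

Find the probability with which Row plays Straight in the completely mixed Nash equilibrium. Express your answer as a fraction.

Let x be the probability that Row plays Swerve. In a completely mixed equilibrium, Column must be indifferent between Swerve and Straight.
Column's expected payoff from Swerve is 20x + 5(1−x); from Straight it is 10x + 9(1−x).
Setting these equal: 15x + 5 = x + 9, so x = 2/7.
Therefore Row plays Straight with probability 1 − 2/7 = 5/7.

5/7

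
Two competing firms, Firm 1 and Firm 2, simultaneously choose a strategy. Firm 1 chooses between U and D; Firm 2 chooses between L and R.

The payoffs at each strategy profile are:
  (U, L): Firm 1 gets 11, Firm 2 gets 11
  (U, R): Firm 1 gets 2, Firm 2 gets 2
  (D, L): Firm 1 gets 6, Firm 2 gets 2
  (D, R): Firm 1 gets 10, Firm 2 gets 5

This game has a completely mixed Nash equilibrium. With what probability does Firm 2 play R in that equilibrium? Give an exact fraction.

Let y be the probability that Firm 2 plays L. In a completely mixed equilibrium, Firm 1 must be indifferent between U and D.
Firm 1's expected payoff from U is 11y + 2(1−y); from D it is 6y + 10(1−y).
Setting these equal: 9y + 2 = −4y + 10, so y = 8/13.
Therefore Firm 2 plays R with probability 1 − 8/13 = 5/13.

5/13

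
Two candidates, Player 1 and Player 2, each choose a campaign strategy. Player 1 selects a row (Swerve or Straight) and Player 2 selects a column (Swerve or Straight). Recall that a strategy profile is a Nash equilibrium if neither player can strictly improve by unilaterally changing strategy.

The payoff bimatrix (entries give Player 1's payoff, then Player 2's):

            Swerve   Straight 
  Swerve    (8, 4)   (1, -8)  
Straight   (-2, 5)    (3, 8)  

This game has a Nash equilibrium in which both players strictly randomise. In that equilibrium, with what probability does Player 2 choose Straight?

5/6

Let y be the probability that Player 2 plays Swerve. In a completely mixed equilibrium, Player 1 must be indifferent between Swerve and Straight.
Player 1's expected payoff from Swerve is 8y + (1−y); from Straight it is −2y + 3(1−y).
Setting these equal: 7y + 1 = −5y + 3, so y = 1/6.
Therefore Player 2 plays Straight with probability 1 − 1/6 = 5/6.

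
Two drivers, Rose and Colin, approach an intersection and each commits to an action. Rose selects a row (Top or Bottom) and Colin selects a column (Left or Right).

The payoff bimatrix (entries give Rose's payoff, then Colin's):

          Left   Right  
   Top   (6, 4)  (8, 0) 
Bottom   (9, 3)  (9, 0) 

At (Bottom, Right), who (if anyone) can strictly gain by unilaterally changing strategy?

Rose at (Bottom, Right) earns 9; deviating to Top yields 8 — not better.
Colin earns 0; deviating to Left yields 3 — a strict improvement.
Only Colin has a strictly profitable deviation.

Colin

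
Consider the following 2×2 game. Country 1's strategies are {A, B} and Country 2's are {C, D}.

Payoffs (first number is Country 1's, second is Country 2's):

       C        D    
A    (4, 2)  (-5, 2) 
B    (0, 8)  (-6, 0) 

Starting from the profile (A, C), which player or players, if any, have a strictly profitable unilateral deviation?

Neither

Country 1 at (A, C) earns 4; deviating to B yields 0 — not better.
Country 2 earns 2; deviating to D yields 2 — not better.
Neither player can strictly improve; the profile is a Nash equilibrium.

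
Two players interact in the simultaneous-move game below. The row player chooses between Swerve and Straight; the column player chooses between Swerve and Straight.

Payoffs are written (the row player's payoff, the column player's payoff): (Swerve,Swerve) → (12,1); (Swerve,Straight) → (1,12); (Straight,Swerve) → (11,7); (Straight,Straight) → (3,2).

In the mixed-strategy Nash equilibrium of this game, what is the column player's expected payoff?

First find p, the probability the row player plays Swerve, from the column player's indifference between Swerve and Straight: p + 7(1−p) = 12p + 2(1−p), giving p = 5/16.
Since the column player is indifferent in equilibrium, the column player's expected payoff equals the payoff from either column against (5/16, 11/16). Using Swerve: (5/16) + 7(11/16) = 41/8.

41/8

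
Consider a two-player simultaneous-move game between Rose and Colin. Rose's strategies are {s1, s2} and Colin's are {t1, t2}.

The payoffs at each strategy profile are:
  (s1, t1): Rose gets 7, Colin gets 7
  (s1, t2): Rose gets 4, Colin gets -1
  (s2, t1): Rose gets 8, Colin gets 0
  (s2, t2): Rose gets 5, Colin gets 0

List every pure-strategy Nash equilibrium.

(s2, t1) and (s2, t2)

(s1, t1): Rose prefers s2 (8 > 7) — not an equilibrium.
(s1, t2): Rose prefers s2 (5 > 4); Colin prefers t1 (7 > -1) — not an equilibrium.
(s2, t1): Rose gets 8 ≥ 7 from s1, and Colin gets 0 ≥ 0 from t2 — Nash equilibrium.
(s2, t2): Rose gets 5 ≥ 4 from s1, and Colin gets 0 ≥ 0 from t1 — Nash equilibrium.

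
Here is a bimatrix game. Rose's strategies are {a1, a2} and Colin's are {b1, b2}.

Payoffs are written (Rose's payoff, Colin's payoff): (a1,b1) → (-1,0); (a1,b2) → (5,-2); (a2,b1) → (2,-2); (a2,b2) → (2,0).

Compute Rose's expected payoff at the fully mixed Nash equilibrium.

2

First find y, the probability Colin plays b1, from Rose's indifference between a1 and a2: −y + 5(1−y) = 2y + 2(1−y), giving y = 1/2.
Since Rose is indifferent in equilibrium, Rose's expected payoff equals the payoff from either row against (1/2, 1/2). Using a1: −(1/2) + 5(1/2) = 2.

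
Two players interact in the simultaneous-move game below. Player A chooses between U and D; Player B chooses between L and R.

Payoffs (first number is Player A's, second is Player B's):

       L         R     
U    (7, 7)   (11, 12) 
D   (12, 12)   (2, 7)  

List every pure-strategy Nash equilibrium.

(U, L): Player A prefers D (12 > 7); Player B prefers R (12 > 7) — not an equilibrium.
(U, R): Player A gets 11 ≥ 2 from D, and Player B gets 12 ≥ 7 from L — Nash equilibrium.
(D, L): Player A gets 12 ≥ 7 from U, and Player B gets 12 ≥ 7 from R — Nash equilibrium.
(D, R): Player A prefers U (11 > 2); Player B prefers L (12 > 7) — not an equilibrium.

(U, R) and (D, L)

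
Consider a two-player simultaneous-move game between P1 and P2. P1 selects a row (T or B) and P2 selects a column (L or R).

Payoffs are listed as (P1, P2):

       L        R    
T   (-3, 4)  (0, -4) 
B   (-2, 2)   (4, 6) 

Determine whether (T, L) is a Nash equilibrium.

No

At (T, L), P1 earns -3; switching to B would give -2, so P1 would deviate.
P2 earns 4; switching to R would give -4, so P2 has no profitable deviation.
Since at least one player can profitably deviate, this is not a Nash equilibrium.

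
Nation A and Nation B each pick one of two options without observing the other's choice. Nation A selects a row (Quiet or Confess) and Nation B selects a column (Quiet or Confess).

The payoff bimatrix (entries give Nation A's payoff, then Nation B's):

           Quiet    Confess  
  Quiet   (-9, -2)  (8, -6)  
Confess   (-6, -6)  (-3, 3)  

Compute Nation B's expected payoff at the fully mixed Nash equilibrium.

-42/13

First find p, the probability Nation A plays Quiet, from Nation B's indifference between Quiet and Confess: −2p − 6(1−p) = −6p + 3(1−p), giving p = 9/13.
Since Nation B is indifferent in equilibrium, Nation B's expected payoff equals the payoff from either column against (9/13, 4/13). Using Quiet: −2(9/13) − 6(4/13) = -42/13.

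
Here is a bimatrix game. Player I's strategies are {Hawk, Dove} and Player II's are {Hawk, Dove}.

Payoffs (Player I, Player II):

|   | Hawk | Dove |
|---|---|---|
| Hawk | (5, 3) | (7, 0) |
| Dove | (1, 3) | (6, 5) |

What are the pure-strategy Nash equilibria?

(Hawk, Hawk): Player I gets 5 ≥ 1 from Dove, and Player II gets 3 ≥ 0 from Dove — Nash equilibrium.
(Hawk, Dove): Player II prefers Hawk (3 > 0) — not an equilibrium.
(Dove, Hawk): Player I prefers Hawk (5 > 1); Player II prefers Dove (5 > 3) — not an equilibrium.
(Dove, Dove): Player I prefers Hawk (7 > 6) — not an equilibrium.

(Hawk, Hawk)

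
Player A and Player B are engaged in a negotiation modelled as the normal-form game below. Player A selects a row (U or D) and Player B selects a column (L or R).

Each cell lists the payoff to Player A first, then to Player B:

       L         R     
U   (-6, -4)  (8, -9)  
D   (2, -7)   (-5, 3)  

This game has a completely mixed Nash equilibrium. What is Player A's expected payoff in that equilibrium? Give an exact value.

-2/3

First find y, the probability Player B plays L, from Player A's indifference between U and D: −6y + 8(1−y) = 2y − 5(1−y), giving y = 13/21.
Since Player A is indifferent in equilibrium, Player A's expected payoff equals the payoff from either row against (13/21, 8/21). Using U: −6(13/21) + 8(8/21) = -2/3.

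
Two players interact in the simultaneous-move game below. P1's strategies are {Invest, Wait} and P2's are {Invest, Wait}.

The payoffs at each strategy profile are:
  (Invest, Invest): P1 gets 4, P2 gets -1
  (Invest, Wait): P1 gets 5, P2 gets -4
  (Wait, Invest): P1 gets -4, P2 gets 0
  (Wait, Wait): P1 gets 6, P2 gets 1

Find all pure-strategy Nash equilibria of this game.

(Invest, Invest) and (Wait, Wait)

(Invest, Invest): P1 gets 4 ≥ -4 from Wait, and P2 gets -1 ≥ -4 from Wait — Nash equilibrium.
(Invest, Wait): P1 prefers Wait (6 > 5); P2 prefers Invest (-1 > -4) — not an equilibrium.
(Wait, Invest): P1 prefers Invest (4 > -4); P2 prefers Wait (1 > 0) — not an equilibrium.
(Wait, Wait): P1 gets 6 ≥ 5 from Invest, and P2 gets 1 ≥ 0 from Invest — Nash equilibrium.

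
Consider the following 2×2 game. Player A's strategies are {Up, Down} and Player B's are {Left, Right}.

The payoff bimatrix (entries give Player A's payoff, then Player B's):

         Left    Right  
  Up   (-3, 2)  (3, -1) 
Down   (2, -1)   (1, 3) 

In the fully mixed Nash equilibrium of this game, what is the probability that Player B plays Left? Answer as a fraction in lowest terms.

2/7

Let q be the probability that Player B plays Left. In a completely mixed equilibrium, Player A must be indifferent between Up and Down.
Player A's expected payoff from Up is −3q + 3(1−q); from Down it is 2q + (1−q).
Setting these equal: −6q + 3 = q + 1, so q = 2/7.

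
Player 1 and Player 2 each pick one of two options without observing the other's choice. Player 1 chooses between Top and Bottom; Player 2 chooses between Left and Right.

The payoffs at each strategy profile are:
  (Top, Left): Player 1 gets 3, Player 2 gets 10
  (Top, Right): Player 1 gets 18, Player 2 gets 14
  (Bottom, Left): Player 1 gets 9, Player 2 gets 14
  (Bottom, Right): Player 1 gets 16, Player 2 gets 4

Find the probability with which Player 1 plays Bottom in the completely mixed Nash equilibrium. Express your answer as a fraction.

Let r be the probability that Player 1 plays Top. In a completely mixed equilibrium, Player 2 must be indifferent between Left and Right.
Player 2's expected payoff from Left is 10r + 14(1−r); from Right it is 14r + 4(1−r).
Setting these equal: −4r + 14 = 10r + 4, so r = 5/7.
Therefore Player 1 plays Bottom with probability 1 − 5/7 = 2/7.

2/7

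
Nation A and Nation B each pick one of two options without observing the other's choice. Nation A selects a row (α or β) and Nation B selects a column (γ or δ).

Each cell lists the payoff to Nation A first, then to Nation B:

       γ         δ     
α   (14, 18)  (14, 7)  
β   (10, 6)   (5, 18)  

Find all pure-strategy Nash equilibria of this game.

(α, γ)

(α, γ): Nation A gets 14 ≥ 10 from β, and Nation B gets 18 ≥ 7 from δ — Nash equilibrium.
(α, δ): Nation B prefers γ (18 > 7) — not an equilibrium.
(β, γ): Nation A prefers α (14 > 10); Nation B prefers δ (18 > 6) — not an equilibrium.
(β, δ): Nation A prefers α (14 > 5) — not an equilibrium.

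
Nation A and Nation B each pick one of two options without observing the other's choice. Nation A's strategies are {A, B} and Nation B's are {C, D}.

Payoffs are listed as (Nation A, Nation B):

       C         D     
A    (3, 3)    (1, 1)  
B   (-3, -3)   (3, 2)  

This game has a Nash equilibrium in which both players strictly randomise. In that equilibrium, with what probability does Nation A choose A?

5/7

Let p be the probability that Nation A plays A. In a completely mixed equilibrium, Nation B must be indifferent between C and D.
Nation B's expected payoff from C is 3p − 3(1−p); from D it is p + 2(1−p).
Setting these equal: 6p − 3 = −p + 2, so p = 5/7.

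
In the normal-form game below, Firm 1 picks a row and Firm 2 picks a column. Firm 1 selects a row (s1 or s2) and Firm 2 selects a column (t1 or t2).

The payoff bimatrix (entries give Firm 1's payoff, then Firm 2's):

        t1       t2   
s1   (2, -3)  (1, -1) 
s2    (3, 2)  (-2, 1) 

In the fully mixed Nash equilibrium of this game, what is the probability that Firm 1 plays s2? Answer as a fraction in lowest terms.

Let x be the probability that Firm 1 plays s1. In a completely mixed equilibrium, Firm 2 must be indifferent between t1 and t2.
Firm 2's expected payoff from t1 is −3x + 2(1−x); from t2 it is −x + (1−x).
Setting these equal: −5x + 2 = −2x + 1, so x = 1/3.
Therefore Firm 1 plays s2 with probability 1 − 1/3 = 2/3.

2/3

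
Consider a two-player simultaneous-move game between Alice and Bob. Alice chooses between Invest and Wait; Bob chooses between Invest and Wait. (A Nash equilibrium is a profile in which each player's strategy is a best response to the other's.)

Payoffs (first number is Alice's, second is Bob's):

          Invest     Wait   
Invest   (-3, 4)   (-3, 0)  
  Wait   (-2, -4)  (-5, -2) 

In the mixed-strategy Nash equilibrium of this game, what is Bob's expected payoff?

-4/3

First find p, the probability Alice plays Invest, from Bob's indifference between Invest and Wait: 4p − 4(1−p) = −2(1−p), giving p = 1/3.
Since Bob is indifferent in equilibrium, Bob's expected payoff equals the payoff from either column against (1/3, 2/3). Using Invest: 4(1/3) − 4(2/3) = -4/3.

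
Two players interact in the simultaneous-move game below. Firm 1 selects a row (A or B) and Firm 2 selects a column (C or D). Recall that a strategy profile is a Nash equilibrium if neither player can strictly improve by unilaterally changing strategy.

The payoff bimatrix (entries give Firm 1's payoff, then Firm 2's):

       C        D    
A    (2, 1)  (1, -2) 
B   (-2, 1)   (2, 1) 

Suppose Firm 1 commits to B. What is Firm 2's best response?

either — both C and D are best responses

Against B, Firm 2 earns 1 from C and 1 from D.
So either strategy is a best response.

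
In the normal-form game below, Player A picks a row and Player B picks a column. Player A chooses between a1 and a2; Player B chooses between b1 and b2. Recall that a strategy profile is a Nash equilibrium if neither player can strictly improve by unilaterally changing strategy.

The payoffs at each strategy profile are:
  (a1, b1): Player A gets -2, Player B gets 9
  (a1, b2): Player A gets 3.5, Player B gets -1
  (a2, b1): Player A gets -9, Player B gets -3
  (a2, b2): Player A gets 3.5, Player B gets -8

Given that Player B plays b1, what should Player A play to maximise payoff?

a1

Against b1, Player A earns -2 from a1 and -9 from a2.
So a1 is the best response.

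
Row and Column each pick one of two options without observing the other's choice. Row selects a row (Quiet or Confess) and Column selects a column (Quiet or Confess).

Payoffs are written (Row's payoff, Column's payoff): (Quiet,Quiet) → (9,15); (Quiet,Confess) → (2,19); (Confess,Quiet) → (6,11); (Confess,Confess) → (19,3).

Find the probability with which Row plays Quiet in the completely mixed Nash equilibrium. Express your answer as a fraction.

2/3

Let x be the probability that Row plays Quiet. In a completely mixed equilibrium, Column must be indifferent between Quiet and Confess.
Column's expected payoff from Quiet is 15x + 11(1−x); from Confess it is 19x + 3(1−x).
Setting these equal: 4x + 11 = 16x + 3, so x = 2/3.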